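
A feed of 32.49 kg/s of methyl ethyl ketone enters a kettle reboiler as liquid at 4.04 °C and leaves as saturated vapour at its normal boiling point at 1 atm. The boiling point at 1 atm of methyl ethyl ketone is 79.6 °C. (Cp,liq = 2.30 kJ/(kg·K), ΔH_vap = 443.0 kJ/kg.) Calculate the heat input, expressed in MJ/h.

Q = 72100 MJ/h

liquid 4.04→79.6 °C: 173.79 kJ/kg
vaporisation at 79.6 °C: 443 kJ/kg
Δh = 173.79 + 443 = 616.79 kJ/kg
Q = ṁ·Δh = 32.49 kg/s × 616.79 kJ/kg = 20039 kJ/s
|Q| = 20039 kW = 72142 MJ/h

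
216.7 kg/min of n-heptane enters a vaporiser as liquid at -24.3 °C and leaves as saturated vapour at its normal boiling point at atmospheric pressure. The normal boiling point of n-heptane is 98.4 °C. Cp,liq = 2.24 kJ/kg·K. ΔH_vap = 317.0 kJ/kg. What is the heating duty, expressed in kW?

Q = 2140 kW

liquid -24.3→98.4 °C: 274.85 kJ/kg
vaporisation at 98.4 °C: 317 kJ/kg
Δh = 274.85 + 317 = 591.85 kJ/kg
Q = ṁ·Δh = 216.7 kg/min × 591.85 kJ/kg = 128250 kJ/min
|Q| = 2137.6 kW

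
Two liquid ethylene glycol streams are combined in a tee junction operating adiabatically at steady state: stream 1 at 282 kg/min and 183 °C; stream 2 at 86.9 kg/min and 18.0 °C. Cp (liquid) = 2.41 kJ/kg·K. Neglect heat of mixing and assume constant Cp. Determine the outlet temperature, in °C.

T_out = 144 °C

No heat crosses the boundary, so H_out = H_in.
Σ ṁᵢCp,ᵢTᵢ = 282×2.41×183 + 86.9×2.41×18.0 = 128140
Σ ṁᵢCp,ᵢ = 282×2.41 + 86.9×2.41 = 889.05
T_out = 128140 / 889.05 = 144.13 °C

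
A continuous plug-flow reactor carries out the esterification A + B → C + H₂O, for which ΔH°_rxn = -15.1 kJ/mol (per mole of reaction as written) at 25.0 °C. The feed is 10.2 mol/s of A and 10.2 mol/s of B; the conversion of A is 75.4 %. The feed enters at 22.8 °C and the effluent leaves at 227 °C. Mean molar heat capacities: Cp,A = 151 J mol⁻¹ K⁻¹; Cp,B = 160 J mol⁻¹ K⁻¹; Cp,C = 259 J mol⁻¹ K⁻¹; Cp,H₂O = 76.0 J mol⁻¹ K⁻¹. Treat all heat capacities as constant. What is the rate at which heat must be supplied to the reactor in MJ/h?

Extent of reaction ξ = 0.754 × 10.2 = 7.6908 mol/s
Reaction term: ξ·ΔH°_rxn = 7.6908 × -15.1 = -116.13 kJ/s
Sensible, feed 22.8→25 °C: 6.9788 kJ/s
Outlet flows (mol/s): A 2.5092, B 2.5092, C 7.6908, H₂O 7.6908
Sensible, products 25→227 °C: 678.07 kJ/s
Q = ΔH = 568.92 kJ/s = 568.92 kW
Heat supplied = 2048.1 MJ/h

Q_in = 2050 MJ/h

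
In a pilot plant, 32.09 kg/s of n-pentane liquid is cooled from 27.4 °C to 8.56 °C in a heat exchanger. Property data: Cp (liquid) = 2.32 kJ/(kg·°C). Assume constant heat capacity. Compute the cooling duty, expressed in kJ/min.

Q = ṁ·Cp·ΔT = 32.09 × 2.32 × (8.56 − 27.4) = -1402.6 kJ/s
Cooling duty = 84157 kJ/min

Q_c = 84200 kJ/min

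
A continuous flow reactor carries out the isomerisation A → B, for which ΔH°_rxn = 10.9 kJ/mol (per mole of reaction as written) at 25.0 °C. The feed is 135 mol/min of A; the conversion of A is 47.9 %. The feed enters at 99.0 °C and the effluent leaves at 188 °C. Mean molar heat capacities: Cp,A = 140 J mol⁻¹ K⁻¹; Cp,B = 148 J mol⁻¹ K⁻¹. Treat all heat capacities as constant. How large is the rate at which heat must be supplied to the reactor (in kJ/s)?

Extent of reaction ξ = 0.479 × 135 = 64.665 mol/min
Reaction term: ξ·ΔH°_rxn = 64.665 × 10.9 = 704.85 kJ/min
Sensible, feed 99.0→25 °C: -1398.6 kJ/min
Outlet flows (mol/min): A 70.335, B 64.665
Sensible, products 25→188 °C: 3165 kJ/min
Q = ΔH = 2471.3 kJ/min = 41.188 kW
Heat supplied = 41.188 kJ/s

Q_in = 41.2 kJ/s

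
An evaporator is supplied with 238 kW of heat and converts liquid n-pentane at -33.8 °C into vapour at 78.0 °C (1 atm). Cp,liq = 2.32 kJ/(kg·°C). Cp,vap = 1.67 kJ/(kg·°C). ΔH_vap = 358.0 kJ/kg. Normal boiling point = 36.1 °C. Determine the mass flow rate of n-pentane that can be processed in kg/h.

Δh = 2.32×(36.1−-33.8) + 358.0 + 1.67×(78.0−36.1) = 590.14 kJ/kg
Q = 238 kW = 238 kJ/s = 856800 kJ/h
ṁ = Q/Δh = 856800 / 590.14 = 1451.9 kg/h

ṁ = 1450 kg/h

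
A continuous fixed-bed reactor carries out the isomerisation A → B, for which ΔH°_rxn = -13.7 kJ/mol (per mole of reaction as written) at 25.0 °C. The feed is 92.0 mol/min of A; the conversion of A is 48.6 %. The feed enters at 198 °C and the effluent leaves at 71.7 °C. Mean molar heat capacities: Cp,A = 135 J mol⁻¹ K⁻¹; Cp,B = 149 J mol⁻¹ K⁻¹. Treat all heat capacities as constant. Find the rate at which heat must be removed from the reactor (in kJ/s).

Q_out = 35.9 kJ/s

Extent of reaction ξ = 0.486 × 92.0 = 44.712 mol/min
Reaction term: ξ·ΔH°_rxn = 44.712 × -13.7 = -612.55 kJ/min
Sensible, feed 198→25 °C: -2148.7 kJ/min
Outlet flows (mol/min): A 47.288, B 44.712
Sensible, products 25→71.7 °C: 609.25 kJ/min
Q = ΔH = -2152 kJ/min = -35.866 kW
Heat removed = 35.866 kJ/s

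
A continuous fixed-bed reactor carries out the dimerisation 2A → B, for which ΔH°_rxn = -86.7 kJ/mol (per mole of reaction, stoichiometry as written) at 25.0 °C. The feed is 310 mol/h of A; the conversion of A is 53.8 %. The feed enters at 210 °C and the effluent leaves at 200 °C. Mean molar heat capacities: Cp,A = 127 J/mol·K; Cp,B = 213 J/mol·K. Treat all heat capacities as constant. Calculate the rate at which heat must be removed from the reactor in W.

Extent of reaction ξ = 0.538 × 310 / 2 = 83.39 mol/h
Reaction term: ξ·ΔH°_rxn = 83.39 × -86.7 = -7229.9 kJ/h
Sensible, feed 210→25 °C: -7283.4 kJ/h
Outlet flows (mol/h): A 143.22, B 83.39
Sensible, products 25→200 °C: 6291.4 kJ/h
Q = ΔH = -8221.9 kJ/h = -2.2839 kW
Heat removed = 2283.9 W

Q_out = 2280 W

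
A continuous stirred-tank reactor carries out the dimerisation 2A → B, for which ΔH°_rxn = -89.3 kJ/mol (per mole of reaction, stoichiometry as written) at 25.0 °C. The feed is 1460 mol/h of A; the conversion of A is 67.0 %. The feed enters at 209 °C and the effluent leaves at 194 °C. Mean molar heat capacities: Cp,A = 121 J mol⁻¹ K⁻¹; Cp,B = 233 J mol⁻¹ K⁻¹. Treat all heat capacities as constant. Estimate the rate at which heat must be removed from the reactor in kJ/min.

Q_out = 785 kJ/min

Extent of reaction ξ = 0.670 × 1460 / 2 = 489.1 mol/h
Reaction term: ξ·ΔH°_rxn = 489.1 × -89.3 = -43677 kJ/h
Sensible, feed 209→25 °C: -32505 kJ/h
Outlet flows (mol/h): A 481.8, B 489.1
Sensible, products 25→194 °C: 29112 kJ/h
Q = ΔH = -47070 kJ/h = -13.075 kW
Heat removed = 784.51 kJ/min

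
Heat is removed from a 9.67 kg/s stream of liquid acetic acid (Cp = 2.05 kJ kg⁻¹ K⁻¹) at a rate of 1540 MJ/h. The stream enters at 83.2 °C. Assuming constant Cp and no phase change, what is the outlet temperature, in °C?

T_out = 61.6 °C

Q = 1540 MJ/h = 427.78 kJ/s
ΔT = Q/(ṁ·Cp) = 427.78/(9.67×2.05) = 21.579 K
T_out = 83.2 − 21.579 = 61.621 °C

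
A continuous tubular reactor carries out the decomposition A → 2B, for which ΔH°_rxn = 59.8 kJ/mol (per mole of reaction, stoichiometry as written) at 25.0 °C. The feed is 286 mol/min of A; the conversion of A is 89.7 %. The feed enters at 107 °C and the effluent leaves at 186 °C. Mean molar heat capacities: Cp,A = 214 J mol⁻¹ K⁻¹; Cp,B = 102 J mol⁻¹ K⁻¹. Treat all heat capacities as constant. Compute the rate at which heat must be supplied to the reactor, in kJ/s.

Extent of reaction ξ = 0.897 × 286 = 256.54 mol/min
Reaction term: ξ·ΔH°_rxn = 256.54 × 59.8 = 15341 kJ/min
Sensible, feed 107→25 °C: -5018.7 kJ/min
Outlet flows (mol/min): A 29.458, B 513.08
Sensible, products 25→186 °C: 9440.8 kJ/min
Q = ΔH = 19763 kJ/min = 329.39 kW
Heat supplied = 329.39 kJ/s

Q_in = 329 kJ/s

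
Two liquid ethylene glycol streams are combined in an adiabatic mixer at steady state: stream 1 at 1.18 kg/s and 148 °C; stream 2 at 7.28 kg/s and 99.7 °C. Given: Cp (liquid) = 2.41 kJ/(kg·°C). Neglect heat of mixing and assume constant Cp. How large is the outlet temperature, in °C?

T_out = 106 °C

No heat crosses the boundary, so H_out = H_in.
Σ ṁᵢCp,ᵢTᵢ = 1.18×2.41×148 + 7.28×2.41×99.7 = 2170.1
Σ ṁᵢCp,ᵢ = 1.18×2.41 + 7.28×2.41 = 20.389
T_out = 2170.1 / 20.389 = 106.44 °C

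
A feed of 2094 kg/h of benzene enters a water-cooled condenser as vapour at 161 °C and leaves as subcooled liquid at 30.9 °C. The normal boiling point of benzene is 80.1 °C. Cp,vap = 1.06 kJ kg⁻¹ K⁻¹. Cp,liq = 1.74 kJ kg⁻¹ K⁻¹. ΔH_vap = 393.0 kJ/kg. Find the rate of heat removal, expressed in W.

Q_c = 328000 W

vapour 161→80.1 °C: -85.754 kJ/kg
condensation at 80.1 °C: -393 kJ/kg
liquid 80.1→30.9 °C: -85.608 kJ/kg
Δh = -85.754 + -393 + -85.608 = -564.36 kJ/kg
Q = ṁ·Δh = 2094 kg/h × -564.36 kJ/kg = -1.1818e+06 kJ/h
|Q| = 328.27 kW = 328270 W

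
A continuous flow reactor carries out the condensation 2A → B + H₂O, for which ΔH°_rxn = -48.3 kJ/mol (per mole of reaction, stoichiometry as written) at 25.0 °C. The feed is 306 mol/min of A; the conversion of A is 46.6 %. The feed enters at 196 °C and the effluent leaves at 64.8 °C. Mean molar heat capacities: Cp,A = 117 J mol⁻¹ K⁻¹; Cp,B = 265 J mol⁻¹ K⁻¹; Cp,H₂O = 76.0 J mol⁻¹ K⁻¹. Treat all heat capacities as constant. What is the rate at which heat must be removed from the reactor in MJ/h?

Extent of reaction ξ = 0.466 × 306 / 2 = 71.298 mol/min
Reaction term: ξ·ΔH°_rxn = 71.298 × -48.3 = -3443.7 kJ/min
Sensible, feed 196→25 °C: -6122.1 kJ/min
Outlet flows (mol/min): A 163.4, B 71.298, H₂O 71.298
Sensible, products 25→64.8 °C: 1728.5 kJ/min
Q = ΔH = -7837.3 kJ/min = -130.62 kW
Heat removed = 470.24 MJ/h

Q_out = 470 MJ/h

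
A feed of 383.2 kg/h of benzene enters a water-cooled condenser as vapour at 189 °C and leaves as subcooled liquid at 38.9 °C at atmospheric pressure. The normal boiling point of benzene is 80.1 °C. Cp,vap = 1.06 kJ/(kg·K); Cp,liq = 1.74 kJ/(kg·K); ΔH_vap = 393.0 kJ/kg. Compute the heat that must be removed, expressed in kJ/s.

vapour 189→80.1 °C: -115.43 kJ/kg
condensation at 80.1 °C: -393 kJ/kg
liquid 80.1→38.9 °C: -71.688 kJ/kg
Δh = -115.43 + -393 + -71.688 = -580.12 kJ/kg
Q = ṁ·Δh = 383.2 kg/h × -580.12 kJ/kg = -222300 kJ/h
|Q| = 61.751 kW

Q_c = 61.8 kJ/s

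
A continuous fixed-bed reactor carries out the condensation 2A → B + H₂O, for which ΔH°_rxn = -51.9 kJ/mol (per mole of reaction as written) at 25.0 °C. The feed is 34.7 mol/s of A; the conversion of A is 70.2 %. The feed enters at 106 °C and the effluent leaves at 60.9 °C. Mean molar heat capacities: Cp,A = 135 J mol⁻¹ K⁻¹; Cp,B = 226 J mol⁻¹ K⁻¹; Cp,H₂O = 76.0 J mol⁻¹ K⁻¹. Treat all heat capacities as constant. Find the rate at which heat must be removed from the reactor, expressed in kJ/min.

Extent of reaction ξ = 0.702 × 34.7 / 2 = 12.18 mol/s
Reaction term: ξ·ΔH°_rxn = 12.18 × -51.9 = -632.13 kJ/s
Sensible, feed 106→25 °C: -379.44 kJ/s
Outlet flows (mol/s): A 10.341, B 12.18, H₂O 12.18
Sensible, products 25→60.9 °C: 182.17 kJ/s
Q = ΔH = -829.41 kJ/s = -829.41 kW
Heat removed = 49764 kJ/min

Q_out = 49800 kJ/min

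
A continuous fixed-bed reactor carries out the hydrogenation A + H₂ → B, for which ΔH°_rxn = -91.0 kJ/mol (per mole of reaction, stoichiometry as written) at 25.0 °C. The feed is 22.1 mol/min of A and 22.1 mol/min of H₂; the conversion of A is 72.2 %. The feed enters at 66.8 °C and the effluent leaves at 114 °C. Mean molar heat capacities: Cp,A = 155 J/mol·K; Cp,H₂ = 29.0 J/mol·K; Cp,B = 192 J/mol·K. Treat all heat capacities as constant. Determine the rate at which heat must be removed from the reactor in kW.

Q_out = 20.8 kW

Extent of reaction ξ = 0.722 × 22.1 = 15.956 mol/min
Reaction term: ξ·ΔH°_rxn = 15.956 × -91.0 = -1452 kJ/min
Sensible, feed 66.8→25 °C: -169.98 kJ/min
Outlet flows (mol/min): A 6.1438, H₂ 6.1438, B 15.956
Sensible, products 25→114 °C: 373.27 kJ/min
Q = ΔH = -1248.7 kJ/min = -20.812 kW
Heat removed = 20.812 kW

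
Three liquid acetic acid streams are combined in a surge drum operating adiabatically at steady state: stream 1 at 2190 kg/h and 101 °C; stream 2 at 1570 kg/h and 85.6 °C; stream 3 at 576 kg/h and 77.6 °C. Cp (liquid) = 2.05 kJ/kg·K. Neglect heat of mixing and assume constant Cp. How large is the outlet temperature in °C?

T_out = 92.3 °C

Adiabatic, steady state ⇒ Σ ṁᵢCp,ᵢ(T_out − Tᵢ) = 0
Σ ṁᵢCp,ᵢTᵢ = 2190×2.05×101 + 1570×2.05×85.6 + 576×2.05×77.6 = 820570
Σ ṁᵢCp,ᵢ = 2190×2.05 + 1570×2.05 + 576×2.05 = 8888.8
T_out = 820570 / 8888.8 = 92.315 °C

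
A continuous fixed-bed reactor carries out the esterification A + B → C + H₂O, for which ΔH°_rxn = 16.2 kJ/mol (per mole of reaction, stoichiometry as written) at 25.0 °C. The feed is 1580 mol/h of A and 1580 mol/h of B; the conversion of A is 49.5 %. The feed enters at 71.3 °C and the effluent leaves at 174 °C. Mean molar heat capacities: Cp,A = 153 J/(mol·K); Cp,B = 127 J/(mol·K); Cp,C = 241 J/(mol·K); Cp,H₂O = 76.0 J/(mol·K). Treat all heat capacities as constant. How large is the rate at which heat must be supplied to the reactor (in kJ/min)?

Q_in = 1040 kJ/min

Extent of reaction ξ = 0.495 × 1580 = 782.1 mol/h
Reaction term: ξ·ΔH°_rxn = 782.1 × 16.2 = 12670 kJ/h
Sensible, feed 71.3→25 °C: -20483 kJ/h
Outlet flows (mol/h): A 797.9, B 797.9, C 782.1, H₂O 782.1
Sensible, products 25→174 °C: 70229 kJ/h
Q = ΔH = 62416 kJ/h = 17.338 kW
Heat supplied = 1040.3 kJ/min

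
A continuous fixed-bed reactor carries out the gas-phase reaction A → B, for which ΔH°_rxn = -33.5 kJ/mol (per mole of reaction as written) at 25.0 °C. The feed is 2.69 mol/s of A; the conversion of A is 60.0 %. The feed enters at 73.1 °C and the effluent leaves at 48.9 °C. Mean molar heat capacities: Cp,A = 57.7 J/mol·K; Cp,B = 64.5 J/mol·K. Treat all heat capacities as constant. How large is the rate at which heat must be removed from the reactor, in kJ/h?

Q_out = 207000 kJ/h

Extent of reaction ξ = 0.600 × 2.69 = 1.614 mol/s
Reaction term: ξ·ΔH°_rxn = 1.614 × -33.5 = -54.069 kJ/s
Sensible, feed 73.1→25 °C: -7.4657 kJ/s
Outlet flows (mol/s): A 1.076, B 1.614
Sensible, products 25→48.9 °C: 3.9719 kJ/s
Q = ΔH = -57.563 kJ/s = -57.563 kW
Heat removed = 207230 kJ/h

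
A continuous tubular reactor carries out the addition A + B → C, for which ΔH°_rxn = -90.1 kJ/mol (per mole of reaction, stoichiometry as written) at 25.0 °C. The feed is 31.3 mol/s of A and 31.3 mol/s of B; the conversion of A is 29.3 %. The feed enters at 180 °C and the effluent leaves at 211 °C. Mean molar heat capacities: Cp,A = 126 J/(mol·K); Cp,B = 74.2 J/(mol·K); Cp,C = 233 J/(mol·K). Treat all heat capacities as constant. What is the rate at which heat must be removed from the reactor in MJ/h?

Extent of reaction ξ = 0.293 × 31.3 = 9.1709 mol/s
Reaction term: ξ·ΔH°_rxn = 9.1709 × -90.1 = -826.3 kJ/s
Sensible, feed 180→25 °C: -971.27 kJ/s
Outlet flows (mol/s): A 22.129, B 22.129, C 9.1709
Sensible, products 25→211 °C: 1221.5 kJ/s
Q = ΔH = -576.09 kJ/s = -576.09 kW
Heat removed = 2073.9 MJ/h

Q_out = 2070 MJ/h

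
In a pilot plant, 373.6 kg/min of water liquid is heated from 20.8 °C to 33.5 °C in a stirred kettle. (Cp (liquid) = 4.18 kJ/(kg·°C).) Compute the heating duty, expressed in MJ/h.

Q = ṁ·Cp·ΔT = 373.6 × 4.18 × (33.5 − 20.8) = 19833 kJ/min
Converting: 19833 / 60 s = 330.55 kW
Heating duty = 1190 MJ/h

Q = 1190 MJ/h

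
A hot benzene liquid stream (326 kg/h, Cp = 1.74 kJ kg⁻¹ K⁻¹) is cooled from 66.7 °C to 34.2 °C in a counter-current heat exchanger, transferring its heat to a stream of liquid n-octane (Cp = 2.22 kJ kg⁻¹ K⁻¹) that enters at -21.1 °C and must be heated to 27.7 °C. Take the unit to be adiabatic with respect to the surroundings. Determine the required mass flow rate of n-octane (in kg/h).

ṁ_c = 170 kg/h

Heat released by hot stream: Q = 326 × 1.74 × (66.7 − 34.2) = 18435 kJ/h
Energy balance on cold side (adiabatic exchanger): Q = ṁ_c·Cp_c·(T_c,out − T_c,in)
ṁ_c = 18435 / [2.22 × (27.7 − -21.1)] = 170.17 kg/h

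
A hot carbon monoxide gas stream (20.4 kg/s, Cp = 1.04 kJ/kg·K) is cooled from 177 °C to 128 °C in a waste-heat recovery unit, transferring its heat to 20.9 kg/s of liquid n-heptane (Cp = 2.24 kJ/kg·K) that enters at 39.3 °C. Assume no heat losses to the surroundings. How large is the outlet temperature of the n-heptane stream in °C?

T_c,out = 61.5 °C

Heat released by hot stream: Q = 20.4 × 1.04 × (177 − 128) = 1039.6 kJ/s
Energy balance on cold side (adiabatic exchanger): Q = ṁ_c·Cp_c·(T_c,out − T_c,in)
T_c,out = 39.3 + 1039.6/(20.9 × 2.24) = 61.506 °C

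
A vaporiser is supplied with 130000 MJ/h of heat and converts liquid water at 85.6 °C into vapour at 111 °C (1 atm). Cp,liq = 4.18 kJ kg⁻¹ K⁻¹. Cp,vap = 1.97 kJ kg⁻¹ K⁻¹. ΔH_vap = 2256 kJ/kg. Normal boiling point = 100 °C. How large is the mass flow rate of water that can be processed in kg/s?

ṁ = 15.4 kg/s

Δh = 4.18×(100−85.6) + 2256 + 1.97×(111−100) = 2337.9 kJ/kg
Q = 130000 MJ/h = 36111 kJ/s = 36111 kJ/s
ṁ = Q/Δh = 36111 / 2337.9 = 15.446 kg/s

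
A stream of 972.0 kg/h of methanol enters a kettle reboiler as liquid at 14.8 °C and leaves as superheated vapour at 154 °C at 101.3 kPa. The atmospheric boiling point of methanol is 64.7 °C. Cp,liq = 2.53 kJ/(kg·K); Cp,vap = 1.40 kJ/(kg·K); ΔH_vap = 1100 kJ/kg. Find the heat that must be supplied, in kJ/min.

Q = 21900 kJ/min

liquid 14.8→64.7 °C: 126.25 kJ/kg
vaporisation at 64.7 °C: 1100 kJ/kg
vapour 64.7→154 °C: 125.02 kJ/kg
Δh = 126.25 + 1100 + 125.02 = 1351.3 kJ/kg
Q = ṁ·Δh = 972.0 kg/h × 1351.3 kJ/kg = 1.3134e+06 kJ/h
|Q| = 364.84 kW = 21891 kJ/min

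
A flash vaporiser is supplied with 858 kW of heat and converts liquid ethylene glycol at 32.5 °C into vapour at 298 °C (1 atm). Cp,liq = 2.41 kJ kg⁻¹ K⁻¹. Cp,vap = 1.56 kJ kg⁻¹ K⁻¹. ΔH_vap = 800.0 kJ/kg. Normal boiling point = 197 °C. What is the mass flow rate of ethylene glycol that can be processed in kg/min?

ṁ = 38.0 kg/min

Δh = 2.41×(197−32.5) + 800.0 + 1.56×(298−197) = 1354 kJ/kg
Q = 858 kW = 858 kJ/s = 51480 kJ/min
ṁ = Q/Δh = 51480 / 1354 = 38.021 kg/min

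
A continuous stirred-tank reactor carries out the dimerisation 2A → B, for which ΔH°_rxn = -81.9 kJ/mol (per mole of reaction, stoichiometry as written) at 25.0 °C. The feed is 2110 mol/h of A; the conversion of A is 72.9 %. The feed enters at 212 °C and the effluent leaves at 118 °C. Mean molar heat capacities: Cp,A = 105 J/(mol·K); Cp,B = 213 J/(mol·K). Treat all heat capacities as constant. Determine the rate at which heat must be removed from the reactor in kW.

Extent of reaction ξ = 0.729 × 2110 / 2 = 769.1 mol/h
Reaction term: ξ·ΔH°_rxn = 769.1 × -81.9 = -62989 kJ/h
Sensible, feed 212→25 °C: -41430 kJ/h
Outlet flows (mol/h): A 571.81, B 769.1
Sensible, products 25→118 °C: 20819 kJ/h
Q = ΔH = -83600 kJ/h = -23.222 kW
Heat removed = 23.222 kW

Q_out = 23.2 kW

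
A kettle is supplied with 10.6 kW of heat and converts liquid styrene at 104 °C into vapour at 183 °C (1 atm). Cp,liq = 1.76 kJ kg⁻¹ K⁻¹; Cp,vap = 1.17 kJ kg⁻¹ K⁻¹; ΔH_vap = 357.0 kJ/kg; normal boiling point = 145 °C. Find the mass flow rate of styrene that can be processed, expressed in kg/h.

Δh = 1.76×(145−104) + 357.0 + 1.17×(183−145) = 473.62 kJ/kg
Q = 10.6 kW = 10.6 kJ/s = 38160 kJ/h
ṁ = Q/Δh = 38160 / 473.62 = 80.571 kg/h

ṁ = 80.6 kg/h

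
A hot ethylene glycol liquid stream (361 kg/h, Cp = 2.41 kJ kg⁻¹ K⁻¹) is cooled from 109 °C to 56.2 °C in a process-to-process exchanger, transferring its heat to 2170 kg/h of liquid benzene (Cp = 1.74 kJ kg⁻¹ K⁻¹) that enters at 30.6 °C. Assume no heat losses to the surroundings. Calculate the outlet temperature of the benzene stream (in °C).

Heat released by hot stream: Q = 361 × 2.41 × (109 − 56.2) = 45937 kJ/h
Energy balance on cold side (adiabatic exchanger): Q = ṁ_c·Cp_c·(T_c,out − T_c,in)
T_c,out = 30.6 + 45937/(2170 × 1.74) = 42.766 °C

T_c,out = 42.8 °C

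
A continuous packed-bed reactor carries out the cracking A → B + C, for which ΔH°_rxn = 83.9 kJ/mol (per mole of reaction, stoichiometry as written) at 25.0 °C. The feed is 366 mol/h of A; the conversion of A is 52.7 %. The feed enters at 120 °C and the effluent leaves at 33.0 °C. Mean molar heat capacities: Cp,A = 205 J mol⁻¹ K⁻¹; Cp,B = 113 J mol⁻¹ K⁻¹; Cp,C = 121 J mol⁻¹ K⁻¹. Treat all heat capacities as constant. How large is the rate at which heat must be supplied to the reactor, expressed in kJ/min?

Extent of reaction ξ = 0.527 × 366 = 192.88 mol/h
Reaction term: ξ·ΔH°_rxn = 192.88 × 83.9 = 16183 kJ/h
Sensible, feed 120→25 °C: -7127.9 kJ/h
Outlet flows (mol/h): A 173.12, B 192.88, C 192.88
Sensible, products 25→33.0 °C: 644.99 kJ/h
Q = ΔH = 9699.9 kJ/h = 2.6944 kW
Heat supplied = 161.67 kJ/min

Q_in = 162 kJ/min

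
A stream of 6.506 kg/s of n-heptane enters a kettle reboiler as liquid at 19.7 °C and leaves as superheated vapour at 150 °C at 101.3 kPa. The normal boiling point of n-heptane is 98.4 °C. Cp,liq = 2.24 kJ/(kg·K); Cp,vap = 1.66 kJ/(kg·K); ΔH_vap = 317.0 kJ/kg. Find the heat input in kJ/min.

Q = 226000 kJ/min

liquid 19.7→98.4 °C: 176.29 kJ/kg
vaporisation at 98.4 °C: 317 kJ/kg
vapour 98.4→150 °C: 85.656 kJ/kg
Δh = 176.29 + 317 + 85.656 = 578.94 kJ/kg
Q = ṁ·Δh = 6.506 kg/s × 578.94 kJ/kg = 3766.6 kJ/s
|Q| = 3766.6 kW = 226000 kJ/min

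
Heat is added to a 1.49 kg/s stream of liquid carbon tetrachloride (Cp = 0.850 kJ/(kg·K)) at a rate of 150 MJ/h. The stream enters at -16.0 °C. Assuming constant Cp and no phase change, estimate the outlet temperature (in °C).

T_out = 16.9 °C

Q = 150 MJ/h = 41.667 kJ/s
ΔT = Q/(ṁ·Cp) = 41.667/(1.49×0.850) = 32.899 K
T_out = -16.0 + 32.899 = 16.899 °C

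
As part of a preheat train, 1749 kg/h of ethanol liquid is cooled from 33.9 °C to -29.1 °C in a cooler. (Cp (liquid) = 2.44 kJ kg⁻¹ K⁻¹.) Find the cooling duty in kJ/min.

Q_c = 4480 kJ/min

Q = ṁ·Cp·ΔT = 1749 × 2.44 × (-29.1 − 33.9) = -268860 kJ/h
Converting: 268860 / 3600 s = 74.682 kW
Cooling duty = 4480.9 kJ/min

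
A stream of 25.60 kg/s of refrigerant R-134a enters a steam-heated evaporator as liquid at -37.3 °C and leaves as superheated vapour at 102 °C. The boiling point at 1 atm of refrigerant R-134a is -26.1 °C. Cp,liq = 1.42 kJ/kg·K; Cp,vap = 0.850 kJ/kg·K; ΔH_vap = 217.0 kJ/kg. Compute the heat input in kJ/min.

liquid -37.3→-26.1 °C: 15.904 kJ/kg
vaporisation at -26.1 °C: 217 kJ/kg
vapour -26.1→102 °C: 108.88 kJ/kg
Δh = 15.904 + 217 + 108.88 = 341.79 kJ/kg
Q = ṁ·Δh = 25.60 kg/s × 341.79 kJ/kg = 8749.8 kJ/s
|Q| = 8749.8 kW = 524990 kJ/min

Q = 525000 kJ/min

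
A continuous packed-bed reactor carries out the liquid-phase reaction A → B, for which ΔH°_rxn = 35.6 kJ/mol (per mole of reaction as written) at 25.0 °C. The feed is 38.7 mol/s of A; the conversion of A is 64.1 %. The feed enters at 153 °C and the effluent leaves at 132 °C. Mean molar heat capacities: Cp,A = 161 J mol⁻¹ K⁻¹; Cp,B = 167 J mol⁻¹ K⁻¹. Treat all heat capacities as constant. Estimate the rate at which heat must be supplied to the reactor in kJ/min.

Extent of reaction ξ = 0.641 × 38.7 = 24.807 mol/s
Reaction term: ξ·ΔH°_rxn = 24.807 × 35.6 = 883.12 kJ/s
Sensible, feed 153→25 °C: -797.53 kJ/s
Outlet flows (mol/s): A 13.893, B 24.807
Sensible, products 25→132 °C: 682.61 kJ/s
Q = ΔH = 768.2 kJ/s = 768.2 kW
Heat supplied = 46092 kJ/min

Q_in = 46100 kJ/min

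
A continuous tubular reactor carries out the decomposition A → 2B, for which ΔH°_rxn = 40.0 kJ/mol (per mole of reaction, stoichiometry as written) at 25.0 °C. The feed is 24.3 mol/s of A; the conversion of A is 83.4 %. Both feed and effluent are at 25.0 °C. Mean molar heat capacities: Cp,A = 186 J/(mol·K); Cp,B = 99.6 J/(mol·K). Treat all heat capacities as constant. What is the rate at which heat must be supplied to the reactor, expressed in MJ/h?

Q_in = 2920 MJ/h

Extent of reaction ξ = 0.834 × 24.3 = 20.266 mol/s
Reaction term: ξ·ΔH°_rxn = 20.266 × 40.0 = 810.65 kJ/s
Q = ΔH = 810.65 kJ/s = 810.65 kW
Heat supplied = 2918.3 MJ/h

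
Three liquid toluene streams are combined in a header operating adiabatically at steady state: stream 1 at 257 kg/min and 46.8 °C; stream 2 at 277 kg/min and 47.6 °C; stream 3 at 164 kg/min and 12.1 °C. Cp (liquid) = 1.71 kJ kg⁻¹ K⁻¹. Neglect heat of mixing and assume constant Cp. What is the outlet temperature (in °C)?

T_out = 39.0 °C

Adiabatic, steady state ⇒ Σ ṁᵢCp,ᵢ(T_out − Tᵢ) = 0
T_out = Σ ṁᵢCp,ᵢTᵢ / Σ ṁᵢCp,ᵢ
      = 46507 / 1193.6 = 38.964 °C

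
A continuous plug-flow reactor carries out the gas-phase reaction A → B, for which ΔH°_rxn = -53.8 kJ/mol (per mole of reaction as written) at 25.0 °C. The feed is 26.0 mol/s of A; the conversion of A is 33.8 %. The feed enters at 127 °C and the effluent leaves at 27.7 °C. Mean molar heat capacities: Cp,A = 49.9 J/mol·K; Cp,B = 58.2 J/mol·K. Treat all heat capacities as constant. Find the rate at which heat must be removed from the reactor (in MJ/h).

Extent of reaction ξ = 0.338 × 26.0 = 8.788 mol/s
Reaction term: ξ·ΔH°_rxn = 8.788 × -53.8 = -472.79 kJ/s
Sensible, feed 127→25 °C: -132.33 kJ/s
Outlet flows (mol/s): A 17.212, B 8.788
Sensible, products 25→27.7 °C: 3.6999 kJ/s
Q = ΔH = -601.43 kJ/s = -601.43 kW
Heat removed = 2165.1 MJ/h

Q_out = 2170 MJ/h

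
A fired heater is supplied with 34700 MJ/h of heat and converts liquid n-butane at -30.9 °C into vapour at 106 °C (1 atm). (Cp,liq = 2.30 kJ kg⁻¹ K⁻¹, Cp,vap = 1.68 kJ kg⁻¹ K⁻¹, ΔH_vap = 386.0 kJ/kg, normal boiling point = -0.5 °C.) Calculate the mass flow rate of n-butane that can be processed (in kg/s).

Δh = 2.30×(-0.5−-30.9) + 386.0 + 1.68×(106−-0.5) = 634.84 kJ/kg
Q = 34700 MJ/h = 9638.9 kJ/s = 9638.9 kJ/s
ṁ = Q/Δh = 9638.9 / 634.84 = 15.183 kg/s

ṁ = 15.2 kg/s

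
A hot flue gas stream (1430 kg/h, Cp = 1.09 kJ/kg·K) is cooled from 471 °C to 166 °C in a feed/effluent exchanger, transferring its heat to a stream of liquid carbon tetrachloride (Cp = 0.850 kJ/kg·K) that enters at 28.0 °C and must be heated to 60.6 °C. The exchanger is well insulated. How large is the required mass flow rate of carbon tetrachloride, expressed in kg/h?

ṁ_c = 17200 kg/h

Heat released by hot stream: Q = 1430 × 1.09 × (471 − 166) = 475400 kJ/h
Energy balance on cold side (adiabatic exchanger): Q = ṁ_c·Cp_c·(T_c,out − T_c,in)
ṁ_c = 475400 / [0.850 × (60.6 − 28.0)] = 17156 kg/h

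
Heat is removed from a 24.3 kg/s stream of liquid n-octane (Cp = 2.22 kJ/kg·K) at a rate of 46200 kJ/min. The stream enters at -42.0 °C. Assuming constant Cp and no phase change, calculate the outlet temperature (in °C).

T_out = -56.3 °C

Q = 46200 kJ/min = 770 kJ/s
ΔT = Q/(ṁ·Cp) = 770/(24.3×2.22) = 14.274 K
T_out = -42.0 − 14.274 = -56.274 °C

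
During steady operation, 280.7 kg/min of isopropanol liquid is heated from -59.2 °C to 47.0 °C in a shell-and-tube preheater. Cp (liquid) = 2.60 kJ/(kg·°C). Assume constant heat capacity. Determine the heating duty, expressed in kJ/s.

Q = 1290 kJ/s

Q = ṁ·Cp·ΔT = 280.7 × 2.60 × (47.0 − -59.2) = 77507 kJ/min
Converting: 77507 / 60 s = 1291.8 kW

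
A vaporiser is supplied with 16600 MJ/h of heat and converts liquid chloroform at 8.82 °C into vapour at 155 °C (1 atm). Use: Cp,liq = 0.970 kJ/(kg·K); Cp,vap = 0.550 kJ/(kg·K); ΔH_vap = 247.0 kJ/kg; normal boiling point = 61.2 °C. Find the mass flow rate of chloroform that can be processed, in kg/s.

Δh = 0.970×(61.2−8.82) + 247.0 + 0.550×(155−61.2) = 349.4 kJ/kg
Q = 16600 MJ/h = 4611.1 kJ/s = 4611.1 kJ/s
ṁ = Q/Δh = 4611.1 / 349.4 = 13.197 kg/s

ṁ = 13.2 kg/s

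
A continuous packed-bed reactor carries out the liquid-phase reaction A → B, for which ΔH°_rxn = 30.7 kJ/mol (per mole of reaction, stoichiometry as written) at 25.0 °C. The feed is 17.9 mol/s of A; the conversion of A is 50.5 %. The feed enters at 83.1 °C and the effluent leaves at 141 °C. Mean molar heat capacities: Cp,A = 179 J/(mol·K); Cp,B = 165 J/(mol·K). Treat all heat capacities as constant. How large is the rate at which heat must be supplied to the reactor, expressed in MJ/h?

Extent of reaction ξ = 0.505 × 17.9 = 9.0395 mol/s
Reaction term: ξ·ΔH°_rxn = 9.0395 × 30.7 = 277.51 kJ/s
Sensible, feed 83.1→25 °C: -186.16 kJ/s
Outlet flows (mol/s): A 8.8605, B 9.0395
Sensible, products 25→141 °C: 357 kJ/s
Q = ΔH = 448.35 kJ/s = 448.35 kW
Heat supplied = 1614.1 MJ/h

Q_in = 1610 MJ/h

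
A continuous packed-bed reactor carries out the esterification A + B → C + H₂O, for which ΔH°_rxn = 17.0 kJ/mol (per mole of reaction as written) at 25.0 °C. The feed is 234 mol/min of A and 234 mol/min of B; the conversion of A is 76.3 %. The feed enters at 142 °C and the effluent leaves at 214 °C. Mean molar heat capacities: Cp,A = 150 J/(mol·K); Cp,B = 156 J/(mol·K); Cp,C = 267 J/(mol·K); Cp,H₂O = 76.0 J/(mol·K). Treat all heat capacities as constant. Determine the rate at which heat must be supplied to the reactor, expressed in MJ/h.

Q_in = 566 MJ/h

Extent of reaction ξ = 0.763 × 234 = 178.54 mol/min
Reaction term: ξ·ΔH°_rxn = 178.54 × 17.0 = 3035.2 kJ/min
Sensible, feed 142→25 °C: -8377.7 kJ/min
Outlet flows (mol/min): A 55.458, B 55.458, C 178.54, H₂O 178.54
Sensible, products 25→214 °C: 14782 kJ/min
Q = ΔH = 9439.2 kJ/min = 157.32 kW
Heat supplied = 566.35 MJ/h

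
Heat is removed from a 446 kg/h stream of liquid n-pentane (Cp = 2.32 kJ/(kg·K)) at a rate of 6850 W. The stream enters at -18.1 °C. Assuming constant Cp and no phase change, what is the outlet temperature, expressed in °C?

T_out = -41.9 °C

Q = 6850 W = 24660 kJ/h
ΔT = Q/(ṁ·Cp) = 24660/(446×2.32) = 23.833 K
T_out = -18.1 − 23.833 = -41.933 °C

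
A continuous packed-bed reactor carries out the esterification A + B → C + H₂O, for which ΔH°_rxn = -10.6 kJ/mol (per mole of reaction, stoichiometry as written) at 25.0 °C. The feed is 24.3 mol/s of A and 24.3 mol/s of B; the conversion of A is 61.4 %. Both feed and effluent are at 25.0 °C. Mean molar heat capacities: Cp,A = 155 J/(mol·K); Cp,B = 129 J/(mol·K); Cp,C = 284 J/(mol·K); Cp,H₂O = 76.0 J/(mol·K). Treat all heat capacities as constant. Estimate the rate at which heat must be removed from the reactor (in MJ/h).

Extent of reaction ξ = 0.614 × 24.3 = 14.92 mol/s
Reaction term: ξ·ΔH°_rxn = 14.92 × -10.6 = -158.15 kJ/s
Q = ΔH = -158.15 kJ/s = -158.15 kW
Heat removed = 569.35 MJ/h

Q_out = 569 MJ/h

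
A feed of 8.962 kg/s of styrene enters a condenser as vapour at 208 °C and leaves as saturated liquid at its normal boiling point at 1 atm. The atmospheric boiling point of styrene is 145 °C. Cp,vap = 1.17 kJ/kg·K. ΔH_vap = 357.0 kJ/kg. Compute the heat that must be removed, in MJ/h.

vapour 208→145 °C: -73.71 kJ/kg
condensation at 145 °C: -357 kJ/kg
Δh = -73.71 + -357 = -430.71 kJ/kg
Q = ṁ·Δh = 8.962 kg/s × -430.71 kJ/kg = -3860 kJ/s
|Q| = 3860 kW = 13896 MJ/h

Q_c = 13900 MJ/h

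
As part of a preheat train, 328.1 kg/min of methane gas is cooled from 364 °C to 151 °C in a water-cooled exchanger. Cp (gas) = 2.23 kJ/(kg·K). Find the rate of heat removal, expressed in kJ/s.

Q = ṁ·Cp·ΔT = 328.1 × 2.23 × (151 − 364) = -155840 kJ/min
Converting: 155840 / 60 s = 2597.4 kW

Q_c = 2600 kJ/s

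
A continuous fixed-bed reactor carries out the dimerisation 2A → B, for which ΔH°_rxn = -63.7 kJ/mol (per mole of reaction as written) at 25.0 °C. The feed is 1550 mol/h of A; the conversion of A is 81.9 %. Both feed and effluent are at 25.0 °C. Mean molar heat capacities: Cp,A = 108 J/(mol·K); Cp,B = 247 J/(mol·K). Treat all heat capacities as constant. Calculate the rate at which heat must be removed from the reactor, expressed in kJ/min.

Q_out = 674 kJ/min

Extent of reaction ξ = 0.819 × 1550 / 2 = 634.72 mol/h
Reaction term: ξ·ΔH°_rxn = 634.72 × -63.7 = -40432 kJ/h
Q = ΔH = -40432 kJ/h = -11.231 kW
Heat removed = 673.87 kJ/min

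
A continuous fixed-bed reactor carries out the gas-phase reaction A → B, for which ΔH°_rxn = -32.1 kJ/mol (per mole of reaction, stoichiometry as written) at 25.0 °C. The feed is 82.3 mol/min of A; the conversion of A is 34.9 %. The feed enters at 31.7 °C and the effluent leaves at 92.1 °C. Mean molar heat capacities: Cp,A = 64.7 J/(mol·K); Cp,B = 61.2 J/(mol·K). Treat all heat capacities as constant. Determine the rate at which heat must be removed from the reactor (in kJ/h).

Q_out = 36400 kJ/h

Extent of reaction ξ = 0.349 × 82.3 = 28.723 mol/min
Reaction term: ξ·ΔH°_rxn = 28.723 × -32.1 = -922 kJ/min
Sensible, feed 31.7→25 °C: -35.676 kJ/min
Outlet flows (mol/min): A 53.577, B 28.723
Sensible, products 25→92.1 °C: 350.55 kJ/min
Q = ΔH = -607.13 kJ/min = -10.119 kW
Heat removed = 36428 kJ/h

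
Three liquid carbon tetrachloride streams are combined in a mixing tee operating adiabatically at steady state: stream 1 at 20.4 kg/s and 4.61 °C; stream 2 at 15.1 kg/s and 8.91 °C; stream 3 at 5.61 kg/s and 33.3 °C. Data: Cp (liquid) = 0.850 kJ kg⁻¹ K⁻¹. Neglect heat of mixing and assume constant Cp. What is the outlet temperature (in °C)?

T_out = 10.1 °C

Adiabatic, steady state ⇒ Σ ṁᵢCp,ᵢ(T_out − Tᵢ) = 0
T_out = Σ ṁᵢCp,ᵢTᵢ / Σ ṁᵢCp,ᵢ
      = 353.09 / 34.944 = 10.105 °C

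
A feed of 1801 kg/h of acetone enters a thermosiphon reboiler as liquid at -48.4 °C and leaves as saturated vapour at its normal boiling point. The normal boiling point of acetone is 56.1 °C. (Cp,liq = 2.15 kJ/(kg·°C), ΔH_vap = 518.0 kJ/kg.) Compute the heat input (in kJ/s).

liquid -48.4→56.1 °C: 224.67 kJ/kg
vaporisation at 56.1 °C: 518 kJ/kg
Δh = 224.67 + 518 = 742.67 kJ/kg
Q = ṁ·Δh = 1801 kg/h × 742.67 kJ/kg = 1.3376e+06 kJ/h
|Q| = 371.54 kW

Q = 372 kJ/s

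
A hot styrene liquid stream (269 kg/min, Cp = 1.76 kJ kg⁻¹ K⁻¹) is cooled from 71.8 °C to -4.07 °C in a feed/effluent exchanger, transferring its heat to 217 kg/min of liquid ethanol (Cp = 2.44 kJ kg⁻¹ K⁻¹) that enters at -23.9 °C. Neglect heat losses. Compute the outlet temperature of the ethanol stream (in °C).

Heat released by hot stream: Q = 269 × 1.76 × (71.8 − -4.07) = 35920 kJ/min
Energy balance on cold side (adiabatic exchanger): Q = ṁ_c·Cp_c·(T_c,out − T_c,in)
T_c,out = -23.9 + 35920/(217 × 2.44) = 43.94 °C

T_c,out = 43.9 °C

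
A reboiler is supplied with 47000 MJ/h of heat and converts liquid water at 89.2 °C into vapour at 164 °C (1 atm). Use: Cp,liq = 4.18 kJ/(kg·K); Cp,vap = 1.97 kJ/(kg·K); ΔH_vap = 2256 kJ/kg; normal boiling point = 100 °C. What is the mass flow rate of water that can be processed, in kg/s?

Δh = 4.18×(100−89.2) + 2256 + 1.97×(164−100) = 2427.2 kJ/kg
Q = 47000 MJ/h = 13056 kJ/s = 13056 kJ/s
ṁ = Q/Δh = 13056 / 2427.2 = 5.3788 kg/s

ṁ = 5.38 kg/s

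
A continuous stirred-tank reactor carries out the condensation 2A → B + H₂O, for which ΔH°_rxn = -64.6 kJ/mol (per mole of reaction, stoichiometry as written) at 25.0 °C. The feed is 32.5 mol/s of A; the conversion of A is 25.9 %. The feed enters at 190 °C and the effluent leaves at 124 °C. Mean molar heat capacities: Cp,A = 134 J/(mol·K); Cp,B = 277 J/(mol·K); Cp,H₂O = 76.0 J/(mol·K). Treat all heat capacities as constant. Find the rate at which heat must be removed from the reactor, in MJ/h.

Q_out = 1890 MJ/h

Extent of reaction ξ = 0.259 × 32.5 / 2 = 4.2088 mol/s
Reaction term: ξ·ΔH°_rxn = 4.2088 × -64.6 = -271.89 kJ/s
Sensible, feed 190→25 °C: -718.58 kJ/s
Outlet flows (mol/s): A 24.082, B 4.2088, H₂O 4.2088
Sensible, products 25→124 °C: 466.56 kJ/s
Q = ΔH = -523.9 kJ/s = -523.9 kW
Heat removed = 1886 MJ/h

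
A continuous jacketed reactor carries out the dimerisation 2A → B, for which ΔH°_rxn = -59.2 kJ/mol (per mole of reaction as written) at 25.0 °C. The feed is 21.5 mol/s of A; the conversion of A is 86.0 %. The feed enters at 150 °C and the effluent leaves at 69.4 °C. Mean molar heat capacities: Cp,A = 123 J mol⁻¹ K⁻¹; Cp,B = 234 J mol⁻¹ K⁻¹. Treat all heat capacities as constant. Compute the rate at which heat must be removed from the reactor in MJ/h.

Q_out = 2760 MJ/h

Extent of reaction ξ = 0.860 × 21.5 / 2 = 9.245 mol/s
Reaction term: ξ·ΔH°_rxn = 9.245 × -59.2 = -547.3 kJ/s
Sensible, feed 150→25 °C: -330.56 kJ/s
Outlet flows (mol/s): A 3.01, B 9.245
Sensible, products 25→69.4 °C: 112.49 kJ/s
Q = ΔH = -765.38 kJ/s = -765.38 kW
Heat removed = 2755.4 MJ/h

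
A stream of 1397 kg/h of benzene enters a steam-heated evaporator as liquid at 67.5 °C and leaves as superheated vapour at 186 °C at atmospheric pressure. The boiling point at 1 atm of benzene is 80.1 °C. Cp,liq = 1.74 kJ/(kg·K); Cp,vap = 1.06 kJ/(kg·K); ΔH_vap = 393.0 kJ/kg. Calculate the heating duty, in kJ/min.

liquid 67.5→80.1 °C: 21.924 kJ/kg
vaporisation at 80.1 °C: 393 kJ/kg
vapour 80.1→186 °C: 112.25 kJ/kg
Δh = 21.924 + 393 + 112.25 = 527.18 kJ/kg
Q = ṁ·Δh = 1397 kg/h × 527.18 kJ/kg = 736470 kJ/h
|Q| = 204.57 kW = 12274 kJ/min

Q = 12300 kJ/min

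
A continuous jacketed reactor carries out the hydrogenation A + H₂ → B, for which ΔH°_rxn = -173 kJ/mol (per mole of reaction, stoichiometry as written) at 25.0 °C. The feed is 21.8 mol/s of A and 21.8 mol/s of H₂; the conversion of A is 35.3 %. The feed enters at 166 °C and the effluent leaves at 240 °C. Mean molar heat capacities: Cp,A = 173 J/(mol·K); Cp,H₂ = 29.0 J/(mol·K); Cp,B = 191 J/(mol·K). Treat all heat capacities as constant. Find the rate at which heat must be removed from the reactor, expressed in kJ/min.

Extent of reaction ξ = 0.353 × 21.8 = 7.6954 mol/s
Reaction term: ξ·ΔH°_rxn = 7.6954 × -173 = -1331.3 kJ/s
Sensible, feed 166→25 °C: -620.91 kJ/s
Outlet flows (mol/s): A 14.105, H₂ 14.105, B 7.6954
Sensible, products 25→240 °C: 928.57 kJ/s
Q = ΔH = -1023.6 kJ/s = -1023.6 kW
Heat removed = 61418 kJ/min

Q_out = 61400 kJ/min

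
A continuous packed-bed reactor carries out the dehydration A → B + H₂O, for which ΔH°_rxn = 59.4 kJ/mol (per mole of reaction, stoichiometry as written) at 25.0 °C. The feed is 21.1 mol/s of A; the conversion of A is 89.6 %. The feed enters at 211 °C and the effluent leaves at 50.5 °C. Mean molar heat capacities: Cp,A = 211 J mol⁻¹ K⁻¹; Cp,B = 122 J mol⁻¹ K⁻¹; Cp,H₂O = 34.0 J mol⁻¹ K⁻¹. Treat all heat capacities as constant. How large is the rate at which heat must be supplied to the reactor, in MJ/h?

Q_in = 1370 MJ/h

Extent of reaction ξ = 0.896 × 21.1 = 18.906 mol/s
Reaction term: ξ·ΔH°_rxn = 18.906 × 59.4 = 1123 kJ/s
Sensible, feed 211→25 °C: -828.09 kJ/s
Outlet flows (mol/s): A 2.1944, B 18.906, H₂O 18.906
Sensible, products 25→50.5 °C: 87.013 kJ/s
Q = ΔH = 381.92 kJ/s = 381.92 kW
Heat supplied = 1374.9 MJ/h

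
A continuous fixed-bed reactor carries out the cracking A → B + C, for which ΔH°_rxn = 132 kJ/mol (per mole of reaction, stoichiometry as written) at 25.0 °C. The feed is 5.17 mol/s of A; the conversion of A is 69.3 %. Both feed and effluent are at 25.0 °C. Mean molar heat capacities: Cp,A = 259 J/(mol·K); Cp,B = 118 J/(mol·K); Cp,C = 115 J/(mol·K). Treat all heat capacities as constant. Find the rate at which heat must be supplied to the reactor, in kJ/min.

Extent of reaction ξ = 0.693 × 5.17 = 3.5828 mol/s
Reaction term: ξ·ΔH°_rxn = 3.5828 × 132 = 472.93 kJ/s
Q = ΔH = 472.93 kJ/s = 472.93 kW
Heat supplied = 28376 kJ/min

Q_in = 28400 kJ/min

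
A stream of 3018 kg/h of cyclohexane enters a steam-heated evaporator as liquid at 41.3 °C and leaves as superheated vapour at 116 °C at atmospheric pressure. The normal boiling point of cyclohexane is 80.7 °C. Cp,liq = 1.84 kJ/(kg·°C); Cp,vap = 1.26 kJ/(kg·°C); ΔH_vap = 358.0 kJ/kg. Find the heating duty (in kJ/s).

Q = 398 kJ/s

liquid 41.3→80.7 °C: 72.496 kJ/kg
vaporisation at 80.7 °C: 358 kJ/kg
vapour 80.7→116 °C: 44.478 kJ/kg
Δh = 72.496 + 358 + 44.478 = 474.97 kJ/kg
Q = ṁ·Δh = 3018 kg/h × 474.97 kJ/kg = 1.4335e+06 kJ/h
|Q| = 398.19 kW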